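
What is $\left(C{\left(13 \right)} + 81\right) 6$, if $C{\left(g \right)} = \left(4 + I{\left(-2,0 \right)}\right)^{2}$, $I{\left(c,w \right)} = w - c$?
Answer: $702$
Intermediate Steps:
$C{\left(g \right)} = 36$ ($C{\left(g \right)} = \left(4 + \left(0 - -2\right)\right)^{2} = \left(4 + \left(0 + 2\right)\right)^{2} = \left(4 + 2\right)^{2} = 6^{2} = 36$)
$\left(C{\left(13 \right)} + 81\right) 6 = \left(36 + 81\right) 6 = 117 \cdot 6 = 702$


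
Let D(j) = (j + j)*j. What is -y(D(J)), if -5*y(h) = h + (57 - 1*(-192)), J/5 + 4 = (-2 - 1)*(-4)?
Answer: 3449/5 ≈ 689.80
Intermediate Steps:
J = 40 (J = -20 + 5*((-2 - 1)*(-4)) = -20 + 5*(-3*(-4)) = -20 + 5*12 = -20 + 60 = 40)
D(j) = 2*j² (D(j) = (2*j)*j = 2*j²)
y(h) = -249/5 - h/5 (y(h) = -(h + (57 - 1*(-192)))/5 = -(h + (57 + 192))/5 = -(h + 249)/5 = -(249 + h)/5 = -249/5 - h/5)
-y(D(J)) = -(-249/5 - 2*40²/5) = -(-249/5 - 2*1600/5) = -(-249/5 - ⅕*3200) = -(-249/5 - 640) = -1*(-3449/5) = 3449/5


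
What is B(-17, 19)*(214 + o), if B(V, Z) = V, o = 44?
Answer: -4386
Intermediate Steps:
B(-17, 19)*(214 + o) = -17*(214 + 44) = -17*258 = -4386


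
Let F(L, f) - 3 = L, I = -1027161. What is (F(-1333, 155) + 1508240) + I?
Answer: 479749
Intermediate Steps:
F(L, f) = 3 + L
(F(-1333, 155) + 1508240) + I = ((3 - 1333) + 1508240) - 1027161 = (-1330 + 1508240) - 1027161 = 1506910 - 1027161 = 479749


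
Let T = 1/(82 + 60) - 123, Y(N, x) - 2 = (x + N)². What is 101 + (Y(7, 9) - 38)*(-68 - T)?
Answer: 866161/71 ≈ 12199.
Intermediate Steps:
Y(N, x) = 2 + (N + x)² (Y(N, x) = 2 + (x + N)² = 2 + (N + x)²)
T = -17465/142 (T = 1/142 - 123 = -17465/142 ≈ -122.99)
101 + (Y(7, 9) - 38)*(-68 - T) = 101 + ((2 + (7 + 9)²) - 38)*(-68 - 1*(-17465/142)) = 101 + ((2 + 16²) - 38)*(-68 + 17465/142) = 101 + ((2 + 256) - 38)*(7809/142) = 101 + (258 - 38)*(7809/142) = 101 + 220*(7809/142) = 101 + 858990/71 = 866161/71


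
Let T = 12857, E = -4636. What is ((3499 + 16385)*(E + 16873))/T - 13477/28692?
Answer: 6981178741747/368893044 ≈ 18925.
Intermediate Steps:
((3499 + 16385)*(E + 16873))/T - 13477/28692 = ((3499 + 16385)*(-4636 + 16873))/12857 - 13477/28692 = (19884*12237)*(1/12857) - 13477*1/28692 = 243320508*(1/12857) - 13477/28692 = 243320508/12857 - 13477/28692 = 6981178741747/368893044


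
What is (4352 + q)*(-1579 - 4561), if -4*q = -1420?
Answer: -28900980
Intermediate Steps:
q = 355 (q = -1/4*(-1420) = 355)
(4352 + q)*(-1579 - 4561) = (4352 + 355)*(-1579 - 4561) = 4707*(-6140) = -28900980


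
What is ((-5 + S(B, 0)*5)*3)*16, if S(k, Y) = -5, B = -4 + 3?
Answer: -1440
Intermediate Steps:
B = -1
((-5 + S(B, 0)*5)*3)*16 = ((-5 - 5*5)*3)*16 = ((-5 - 25)*3)*16 = -30*3*16 = -90*16 = -1440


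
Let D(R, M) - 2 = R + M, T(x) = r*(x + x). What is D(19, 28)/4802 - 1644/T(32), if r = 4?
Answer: -20107/3136 ≈ -6.4117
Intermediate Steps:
T(x) = 8*x (T(x) = 4*(x + x) = 4*(2*x) = 8*x)
D(R, M) = 2 + M + R (D(R, M) = 2 + (R + M) = 2 + (M + R) = 2 + M + R)
D(19, 28)/4802 - 1644/T(32) = (2 + 28 + 19)/4802 - 1644/(8*32) = 49*(1/4802) - 1644/256 = 1/98 - 1644*1/256 = 1/98 - 411/64 = -20107/3136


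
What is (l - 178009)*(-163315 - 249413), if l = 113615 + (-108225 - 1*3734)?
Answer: 72785820984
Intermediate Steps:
l = 1656 (l = 113615 + (-108225 - 3734) = 113615 - 111959 = 1656)
(l - 178009)*(-163315 - 249413) = (1656 - 178009)*(-163315 - 249413) = -176353*(-412728) = 72785820984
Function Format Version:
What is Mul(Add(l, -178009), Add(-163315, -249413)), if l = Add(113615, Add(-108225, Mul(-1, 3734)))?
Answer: 72785820984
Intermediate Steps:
l = 1656 (l = Add(113615, Add(-108225, -3734)) = Add(113615, -111959) = 1656)
Mul(Add(l, -178009), Add(-163315, -249413)) = Mul(Add(1656, -178009), Add(-163315, -249413)) = Mul(-176353, -412728) = 72785820984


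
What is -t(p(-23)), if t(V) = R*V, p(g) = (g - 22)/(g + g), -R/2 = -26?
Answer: -1170/23 ≈ -50.870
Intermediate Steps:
R = 52 (R = -2*(-26) = 52)
p(g) = (-22 + g)/(2*g) (p(g) = (-22 + g)/((2*g)) = (-22 + g)*(1/(2*g)) = (-22 + g)/(2*g))
t(V) = 52*V
-t(p(-23)) = -52*(½)*(-22 - 23)/(-23) = -52*(½)*(-1/23)*(-45) = -52*45/46 = -1*1170/23 = -1170/23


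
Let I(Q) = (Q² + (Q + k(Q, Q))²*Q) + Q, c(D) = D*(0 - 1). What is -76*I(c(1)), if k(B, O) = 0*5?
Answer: 76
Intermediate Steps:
k(B, O) = 0
c(D) = -D (c(D) = D*(-1) = -D)
I(Q) = Q + Q² + Q³ (I(Q) = (Q² + (Q + 0)²*Q) + Q = (Q² + Q²*Q) + Q = (Q² + Q³) + Q = Q + Q² + Q³)
-76*I(c(1)) = -76*(-1*1)*(1 - 1*1 + (-1*1)²) = -(-76)*(1 - 1 + (-1)²) = -(-76)*(1 - 1 + 1) = -(-76) = -76*(-1) = 76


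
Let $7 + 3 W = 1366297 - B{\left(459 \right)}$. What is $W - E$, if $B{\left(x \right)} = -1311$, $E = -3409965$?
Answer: $3865832$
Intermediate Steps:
$W = 455867$ ($W = - \frac{7}{3} + \frac{1366297 - -1311}{3} = - \frac{7}{3} + \frac{1366297 + 1311}{3} = - \frac{7}{3} + \frac{1}{3} \cdot 1367608 = - \frac{7}{3} + \frac{1367608}{3} = 455867$)
$W - E = 455867 - -3409965 = 455867 + 3409965 = 3865832$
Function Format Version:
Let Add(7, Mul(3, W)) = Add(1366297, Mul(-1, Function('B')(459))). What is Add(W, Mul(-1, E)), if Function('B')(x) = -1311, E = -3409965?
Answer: 3865832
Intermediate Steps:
W = 455867 (W = Add(Rational(-7, 3), Mul(Rational(1, 3), Add(1366297, Mul(-1, -1311)))) = Add(Rational(-7, 3), Mul(Rational(1, 3), Add(1366297, 1311))) = Add(Rational(-7, 3), Mul(Rational(1, 3), 1367608)) = Add(Rational(-7, 3), Rational(1367608, 3)) = 455867)
Add(W, Mul(-1, E)) = Add(455867, Mul(-1, -3409965)) = Add(455867, 3409965) = 3865832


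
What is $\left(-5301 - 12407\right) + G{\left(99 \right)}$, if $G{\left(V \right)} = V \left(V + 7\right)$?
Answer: $-7214$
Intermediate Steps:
$G{\left(V \right)} = V \left(7 + V\right)$
$\left(-5301 - 12407\right) + G{\left(99 \right)} = \left(-5301 - 12407\right) + 99 \left(7 + 99\right) = -17708 + 99 \cdot 106 = -17708 + 10494 = -7214$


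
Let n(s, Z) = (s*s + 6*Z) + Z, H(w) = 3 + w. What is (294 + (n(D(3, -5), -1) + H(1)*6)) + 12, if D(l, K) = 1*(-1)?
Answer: 324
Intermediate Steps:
D(l, K) = -1
n(s, Z) = s**2 + 7*Z (n(s, Z) = (s**2 + 6*Z) + Z = s**2 + 7*Z)
(294 + (n(D(3, -5), -1) + H(1)*6)) + 12 = (294 + (((-1)**2 + 7*(-1)) + (3 + 1)*6)) + 12 = (294 + ((1 - 7) + 4*6)) + 12 = (294 + (-6 + 24)) + 12 = (294 + 18) + 12 = 312 + 12 = 324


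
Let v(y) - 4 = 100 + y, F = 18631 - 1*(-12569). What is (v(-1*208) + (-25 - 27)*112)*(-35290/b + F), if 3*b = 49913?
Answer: -485840075760/2627 ≈ -1.8494e+8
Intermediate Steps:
b = 49913/3 (b = (⅓)*49913 = 49913/3 ≈ 16638.)
F = 31200 (F = 18631 + 12569 = 31200)
v(y) = 104 + y (v(y) = 4 + (100 + y) = 104 + y)
(v(-1*208) + (-25 - 27)*112)*(-35290/b + F) = ((104 - 1*208) + (-25 - 27)*112)*(-35290/49913/3 + 31200) = ((104 - 208) - 52*112)*(-35290*3/49913 + 31200) = (-104 - 5824)*(-105870/49913 + 31200) = -5928*1557179730/49913 = -485840075760/2627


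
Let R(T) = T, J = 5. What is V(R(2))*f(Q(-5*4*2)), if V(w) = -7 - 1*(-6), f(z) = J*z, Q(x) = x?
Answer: 200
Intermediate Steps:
f(z) = 5*z
V(w) = -1 (V(w) = -7 + 6 = -1)
V(R(2))*f(Q(-5*4*2)) = -5*-5*4*2 = -5*(-20*2) = -5*(-40) = -1*(-200) = 200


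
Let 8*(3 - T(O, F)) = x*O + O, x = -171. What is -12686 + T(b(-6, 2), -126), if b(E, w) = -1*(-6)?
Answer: -25111/2 ≈ -12556.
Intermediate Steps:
b(E, w) = 6
T(O, F) = 3 + 85*O/4 (T(O, F) = 3 - (-171*O + O)/8 = 3 - (-85)*O/4 = 3 + 85*O/4)
-12686 + T(b(-6, 2), -126) = -12686 + (3 + (85/4)*6) = -12686 + (3 + 255/2) = -12686 + 261/2 = -25111/2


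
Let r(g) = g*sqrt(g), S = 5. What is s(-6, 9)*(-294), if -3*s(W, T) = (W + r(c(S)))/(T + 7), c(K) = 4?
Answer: 49/4 ≈ 12.250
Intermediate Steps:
r(g) = g**(3/2)
s(W, T) = -(8 + W)/(3*(7 + T)) (s(W, T) = -(W + 4**(3/2))/(3*(T + 7)) = -(W + 8)/(3*(7 + T)) = -(8 + W)/(3*(7 + T)))
s(-6, 9)*(-294) = ((-8 - 1*(-6))/(3*(7 + 9)))*(-294) = ((1/3)*(-8 + 6)/16)*(-294) = ((1/3)*(1/16)*(-2))*(-294) = -1/24*(-294) = 49/4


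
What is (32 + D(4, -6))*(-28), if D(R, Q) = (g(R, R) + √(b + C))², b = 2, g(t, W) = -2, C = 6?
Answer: -1232 + 224*√2 ≈ -915.22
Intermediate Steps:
D(R, Q) = (-2 + 2*√2)² (D(R, Q) = (-2 + √(2 + 6))² = (-2 + √8)² = (-2 + 2*√2)²)
(32 + D(4, -6))*(-28) = (32 + (12 - 8*√2))*(-28) = (44 - 8*√2)*(-28) = -1232 + 224*√2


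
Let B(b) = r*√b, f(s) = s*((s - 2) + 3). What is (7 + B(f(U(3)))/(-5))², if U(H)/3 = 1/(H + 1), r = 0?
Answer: 49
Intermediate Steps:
U(H) = 3/(1 + H) (U(H) = 3/(H + 1) = 3/(1 + H))
f(s) = s*(1 + s) (f(s) = s*((-2 + s) + 3) = s*(1 + s))
B(b) = 0 (B(b) = 0*√b = 0)
(7 + B(f(U(3)))/(-5))² = (7 + 0/(-5))² = (7 + 0*(-⅕))² = (7 + 0)² = 7² = 49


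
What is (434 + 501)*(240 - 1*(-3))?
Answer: 227205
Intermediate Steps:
(434 + 501)*(240 - 1*(-3)) = 935*(240 + 3) = 935*243 = 227205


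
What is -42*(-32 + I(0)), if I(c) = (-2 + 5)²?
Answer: 966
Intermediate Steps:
I(c) = 9 (I(c) = 3² = 9)
-42*(-32 + I(0)) = -42*(-32 + 9) = -42*(-23) = 966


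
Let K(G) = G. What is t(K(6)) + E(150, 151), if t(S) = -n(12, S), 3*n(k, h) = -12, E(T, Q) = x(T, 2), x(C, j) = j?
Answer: 6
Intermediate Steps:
E(T, Q) = 2
n(k, h) = -4 (n(k, h) = (⅓)*(-12) = -4)
t(S) = 4 (t(S) = -1*(-4) = 4)
t(K(6)) + E(150, 151) = 4 + 2 = 6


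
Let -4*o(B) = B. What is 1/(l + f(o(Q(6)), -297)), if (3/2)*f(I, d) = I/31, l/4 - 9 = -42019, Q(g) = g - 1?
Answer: -186/31255445 ≈ -5.9510e-6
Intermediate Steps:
Q(g) = -1 + g
o(B) = -B/4
l = -168040 (l = 36 + 4*(-42019) = 36 - 168076 = -168040)
f(I, d) = 2*I/93 (f(I, d) = 2*(I/31)/3 = 2*I/93)
1/(l + f(o(Q(6)), -297)) = 1/(-168040 + 2*(-(-1 + 6)/4)/93) = 1/(-168040 + 2*(-¼*5)/93) = 1/(-168040 + (2/93)*(-5/4)) = 1/(-168040 - 5/186) = 1/(-31255445/186) = -186/31255445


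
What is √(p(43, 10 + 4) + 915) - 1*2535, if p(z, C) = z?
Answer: -2535 + √958 ≈ -2504.0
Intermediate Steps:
√(p(43, 10 + 4) + 915) - 1*2535 = √(43 + 915) - 1*2535 = √958 - 2535 = -2535 + √958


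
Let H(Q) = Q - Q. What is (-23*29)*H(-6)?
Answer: 0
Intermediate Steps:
H(Q) = 0
(-23*29)*H(-6) = -23*29*0 = -667*0 = 0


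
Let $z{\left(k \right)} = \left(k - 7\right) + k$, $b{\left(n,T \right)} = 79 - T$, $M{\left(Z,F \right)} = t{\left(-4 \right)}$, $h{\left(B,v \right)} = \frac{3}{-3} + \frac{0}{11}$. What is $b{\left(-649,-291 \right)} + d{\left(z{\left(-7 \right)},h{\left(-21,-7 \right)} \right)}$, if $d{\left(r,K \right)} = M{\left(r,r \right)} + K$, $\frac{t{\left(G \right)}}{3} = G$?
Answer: $357$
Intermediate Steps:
$t{\left(G \right)} = 3 G$
$h{\left(B,v \right)} = -1$ ($h{\left(B,v \right)} = 3 \left(- \frac{1}{3}\right) + 0 \cdot \frac{1}{11} = -1 + 0 = -1$)
$M{\left(Z,F \right)} = -12$ ($M{\left(Z,F \right)} = 3 \left(-4\right) = -12$)
$z{\left(k \right)} = -7 + 2 k$ ($z{\left(k \right)} = \left(-7 + k\right) + k = -7 + 2 k$)
$d{\left(r,K \right)} = -12 + K$
$b{\left(-649,-291 \right)} + d{\left(z{\left(-7 \right)},h{\left(-21,-7 \right)} \right)} = \left(79 - -291\right) - 13 = \left(79 + 291\right) - 13 = 370 - 13 = 357$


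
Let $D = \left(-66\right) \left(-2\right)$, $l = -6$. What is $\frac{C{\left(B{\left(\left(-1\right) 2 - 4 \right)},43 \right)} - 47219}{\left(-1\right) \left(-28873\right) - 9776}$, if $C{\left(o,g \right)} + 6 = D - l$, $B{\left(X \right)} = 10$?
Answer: $- \frac{47087}{19097} \approx -2.4657$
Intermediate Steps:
$D = 132$
$C{\left(o,g \right)} = 132$ ($C{\left(o,g \right)} = -6 + \left(132 - -6\right) = -6 + \left(132 + 6\right) = -6 + 138 = 132$)
$\frac{C{\left(B{\left(\left(-1\right) 2 - 4 \right)},43 \right)} - 47219}{\left(-1\right) \left(-28873\right) - 9776} = \frac{132 - 47219}{\left(-1\right) \left(-28873\right) - 9776} = - \frac{47087}{28873 - 9776} = - \frac{47087}{19097}$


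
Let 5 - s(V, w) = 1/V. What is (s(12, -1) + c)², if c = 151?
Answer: 3500641/144 ≈ 24310.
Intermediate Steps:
s(V, w) = 5 - 1/V
(s(12, -1) + c)² = ((5 - 1/12) + 151)² = (59/12 + 151)² = (1871/12)² = 3500641/144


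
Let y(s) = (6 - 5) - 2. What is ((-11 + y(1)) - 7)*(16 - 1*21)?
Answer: 95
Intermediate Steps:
y(s) = -1 (y(s) = 1 - 2 = -1)
((-11 + y(1)) - 7)*(16 - 1*21) = ((-11 - 1) - 7)*(16 - 1*21) = (-12 - 7)*(16 - 21) = -19*(-5) = 95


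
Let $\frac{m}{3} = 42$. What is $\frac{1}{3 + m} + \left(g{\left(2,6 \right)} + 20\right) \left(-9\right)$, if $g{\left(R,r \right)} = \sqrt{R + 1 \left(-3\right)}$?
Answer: $- \frac{23219}{129} - 9 i \approx -179.99 - 9.0 i$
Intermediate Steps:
$m = 126$ ($m = 3 \cdot 42 = 126$)
$g{\left(R,r \right)} = \sqrt{-3 + R}$ ($g{\left(R,r \right)} = \sqrt{R - 3} = \sqrt{-3 + R}$)
$\frac{1}{3 + m} + \left(g{\left(2,6 \right)} + 20\right) \left(-9\right) = \frac{1}{3 + 126} + \left(\sqrt{-3 + 2} + 20\right) \left(-9\right) = \frac{1}{129} + \left(\sqrt{-1} + 20\right) \left(-9\right) = \frac{1}{129} + \left(i + 20\right) \left(-9\right) = \frac{1}{129} + \left(20 + i\right) \left(-9\right) = \frac{1}{129} - \left(180 + 9 i\right) = - \frac{23219}{129} - 9 i$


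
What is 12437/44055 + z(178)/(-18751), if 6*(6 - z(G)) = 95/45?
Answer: 1397744147/4956451830 ≈ 0.28200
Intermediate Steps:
z(G) = 305/54 (z(G) = 6 - 95/(6*45) = 6 - ⅙*19/9 = 6 - 19/54 = 305/54)
12437/44055 + z(178)/(-18751) = 12437/44055 + (305/54)/(-18751) = 12437*(1/44055) + (305/54)*(-1/18751) = 12437/44055 - 305/1012554 = 1397744147/4956451830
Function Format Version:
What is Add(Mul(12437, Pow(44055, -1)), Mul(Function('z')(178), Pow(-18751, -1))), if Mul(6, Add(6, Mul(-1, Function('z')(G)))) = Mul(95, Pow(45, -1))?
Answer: Rational(1397744147, 4956451830) ≈ 0.28200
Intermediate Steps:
Function('z')(G) = Rational(305, 54) (Function('z')(G) = Add(6, Mul(Rational(-1, 6), Mul(95, Pow(45, -1)))) = Add(6, Mul(Rational(-1, 6), Mul(95, Rational(1, 45)))) = Add(6, Mul(Rational(-1, 6), Rational(19, 9))) = Add(6, Rational(-19, 54)) = Rational(305, 54))
Add(Mul(12437, Pow(44055, -1)), Mul(Function('z')(178), Pow(-18751, -1))) = Add(Mul(12437, Pow(44055, -1)), Mul(Rational(305, 54), Pow(-18751, -1))) = Add(Mul(12437, Rational(1, 44055)), Mul(Rational(305, 54), Rational(-1, 18751))) = Add(Rational(12437, 44055), Rational(-305, 1012554)) = Rational(1397744147, 4956451830)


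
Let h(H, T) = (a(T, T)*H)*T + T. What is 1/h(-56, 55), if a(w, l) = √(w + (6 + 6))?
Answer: -1/11556105 - 56*√67/11556105 ≈ -3.9752e-5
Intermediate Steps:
a(w, l) = √(12 + w) (a(w, l) = √(w + 12) = √(12 + w))
h(H, T) = T + H*T*√(12 + T) (h(H, T) = (√(12 + T)*H)*T + T = (H*√(12 + T))*T + T = H*T*√(12 + T) + T = T + H*T*√(12 + T))
1/h(-56, 55) = 1/(55*(1 - 56*√(12 + 55))) = 1/(55*(1 - 56*√67)) = 1/(55 - 3080*√67)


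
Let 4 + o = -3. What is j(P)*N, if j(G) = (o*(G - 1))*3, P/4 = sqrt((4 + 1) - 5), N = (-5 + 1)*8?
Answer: -672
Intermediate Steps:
o = -7 (o = -4 - 3 = -7)
N = -32 (N = -4*8 = -32)
P = 0 (P = 4*sqrt((4 + 1) - 5) = 4*sqrt(5 - 5) = 4*sqrt(0) = 4*0 = 0)
j(G) = 21 - 21*G (j(G) = -7*(G - 1)*3 = -7*(-1 + G)*3 = (7 - 7*G)*3 = 21 - 21*G)
j(P)*N = (21 - 21*0)*(-32) = (21 + 0)*(-32) = 21*(-32) = -672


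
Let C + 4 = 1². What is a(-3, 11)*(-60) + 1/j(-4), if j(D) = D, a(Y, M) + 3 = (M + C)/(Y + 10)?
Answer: 3113/28 ≈ 111.18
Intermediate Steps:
C = -3 (C = -4 + 1² = -4 + 1 = -3)
a(Y, M) = -3 + (-3 + M)/(10 + Y) (a(Y, M) = -3 + (M - 3)/(Y + 10) = -3 + (-3 + M)/(10 + Y))
a(-3, 11)*(-60) + 1/j(-4) = ((-33 + 11 - 3*(-3))/(10 - 3))*(-60) + 1/(-4) = ((-33 + 11 + 9)/7)*(-60) - ¼ = ((⅐)*(-13))*(-60) - ¼ = -13/7*(-60) - ¼ = 780/7 - ¼ = 3113/28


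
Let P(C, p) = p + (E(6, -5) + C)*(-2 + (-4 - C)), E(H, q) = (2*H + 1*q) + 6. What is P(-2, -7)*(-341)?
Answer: 17391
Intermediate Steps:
E(H, q) = 6 + q + 2*H (E(H, q) = (2*H + q) + 6 = (q + 2*H) + 6 = 6 + q + 2*H)
P(C, p) = p + (-6 - C)*(13 + C) (P(C, p) = p + ((6 - 5 + 2*6) + C)*(-2 + (-4 - C)) = p + ((6 - 5 + 12) + C)*(-6 - C) = p + (13 + C)*(-6 - C) = p + (-6 - C)*(13 + C))
P(-2, -7)*(-341) = (-78 - 7 - 1*(-2)² - 19*(-2))*(-341) = (-78 - 7 - 1*4 + 38)*(-341) = (-78 - 7 - 4 + 38)*(-341) = -51*(-341) = 17391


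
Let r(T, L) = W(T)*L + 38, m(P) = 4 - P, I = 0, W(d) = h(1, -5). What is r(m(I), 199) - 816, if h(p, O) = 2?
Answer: -380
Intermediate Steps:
W(d) = 2
r(T, L) = 38 + 2*L (r(T, L) = 2*L + 38 = 38 + 2*L)
r(m(I), 199) - 816 = (38 + 2*199) - 816 = (38 + 398) - 816 = 436 - 816 = -380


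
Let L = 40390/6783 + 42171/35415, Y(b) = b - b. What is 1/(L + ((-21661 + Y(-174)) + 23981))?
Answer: 1271005/2957813387 ≈ 0.00042971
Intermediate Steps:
Y(b) = 0
L = 9081787/1271005 (L = 40390*(1/6783) + 42171*(1/35415) = 5770/969 + 14057/11805 = 9081787/1271005 ≈ 7.1454)
1/(L + ((-21661 + Y(-174)) + 23981)) = 1/(9081787/1271005 + ((-21661 + 0) + 23981)) = 1/(9081787/1271005 + (-21661 + 23981)) = 1/(9081787/1271005 + 2320) = 1/(2957813387/1271005) = 1271005/2957813387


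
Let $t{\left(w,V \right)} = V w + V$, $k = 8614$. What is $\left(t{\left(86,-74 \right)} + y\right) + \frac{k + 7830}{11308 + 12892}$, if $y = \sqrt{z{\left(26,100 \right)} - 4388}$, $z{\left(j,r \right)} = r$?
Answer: $- \frac{38945789}{6050} + 8 i \sqrt{67} \approx -6437.3 + 65.483 i$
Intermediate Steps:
$t{\left(w,V \right)} = V + V w$
$y = 8 i \sqrt{67}$ ($y = \sqrt{100 - 4388} = \sqrt{-4288} = 8 i \sqrt{67} \approx 65.483 i$)
$\left(t{\left(86,-74 \right)} + y\right) + \frac{k + 7830}{11308 + 12892} = \left(- 74 \left(1 + 86\right) + 8 i \sqrt{67}\right) + \frac{8614 + 7830}{11308 + 12892} = \left(\left(-74\right) 87 + 8 i \sqrt{67}\right) + \frac{16444}{24200} = \left(-6438 + 8 i \sqrt{67}\right) + 16444 \cdot \frac{1}{24200} = \left(-6438 + 8 i \sqrt{67}\right) + \frac{4111}{6050} = - \frac{38945789}{6050} + 8 i \sqrt{67}$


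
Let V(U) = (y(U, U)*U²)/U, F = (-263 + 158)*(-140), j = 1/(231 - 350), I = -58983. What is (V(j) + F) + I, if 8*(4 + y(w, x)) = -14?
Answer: -21078685/476 ≈ -44283.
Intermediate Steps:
y(w, x) = -23/4 (y(w, x) = -4 + (⅛)*(-14) = -4 - 7/4 = -23/4)
j = -1/119 (j = 1/(-119) = -1/119 ≈ -0.0084034)
F = 14700 (F = -105*(-140) = 14700)
V(U) = -23*U/4 (V(U) = (-23*U²/4)/U = -23*U/4)
(V(j) + F) + I = (-23/4*(-1/119) + 14700) - 58983 = (23/476 + 14700) - 58983 = 6997223/476 - 58983 = -21078685/476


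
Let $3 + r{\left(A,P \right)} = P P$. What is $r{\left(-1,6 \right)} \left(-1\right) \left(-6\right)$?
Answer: $198$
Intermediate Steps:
$r{\left(A,P \right)} = -3 + P^{2}$ ($r{\left(A,P \right)} = -3 + P P = -3 + P^{2}$)
$r{\left(-1,6 \right)} \left(-1\right) \left(-6\right) = \left(-3 + 6^{2}\right) \left(-1\right) \left(-6\right) = \left(-3 + 36\right) \left(-1\right) \left(-6\right) = 33 \left(-1\right) \left(-6\right) = \left(-33\right) \left(-6\right) = 198$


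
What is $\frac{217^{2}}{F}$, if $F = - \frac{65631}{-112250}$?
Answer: $\frac{5285740250}{65631} \approx 80537.0$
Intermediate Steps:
$F = \frac{65631}{112250}$ ($F = \left(-65631\right) \left(- \frac{1}{112250}\right) = \frac{65631}{112250} \approx 0.58469$)
$\frac{217^{2}}{F} = \frac{217^{2}}{\frac{65631}{112250}} = 47089 \cdot \frac{112250}{65631} = \frac{5285740250}{65631}$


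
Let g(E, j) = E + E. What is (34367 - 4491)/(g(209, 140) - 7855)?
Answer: -29876/7437 ≈ -4.0172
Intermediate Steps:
g(E, j) = 2*E
(34367 - 4491)/(g(209, 140) - 7855) = (34367 - 4491)/(2*209 - 7855) = 29876/(418 - 7855) = 29876/(-7437) = 29876*(-1/7437) = -29876/7437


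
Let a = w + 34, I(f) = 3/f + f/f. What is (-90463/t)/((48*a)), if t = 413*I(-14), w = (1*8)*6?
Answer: -90463/1277232 ≈ -0.070827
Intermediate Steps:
I(f) = 1 + 3/f (I(f) = 3/f + 1 = 1 + 3/f)
w = 48 (w = 8*6 = 48)
a = 82 (a = 48 + 34 = 82)
t = 649/2 (t = 413*((3 - 14)/(-14)) = 413*(-1/14*(-11)) = 413*(11/14) = 649/2 ≈ 324.50)
(-90463/t)/((48*a)) = (-90463/649/2)/((48*82)) = -90463*2/649/3936 = -180926/649*1/3936 = -90463/1277232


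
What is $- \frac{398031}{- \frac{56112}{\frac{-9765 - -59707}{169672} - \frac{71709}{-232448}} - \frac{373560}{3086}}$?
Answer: $\frac{608427799690220063}{142465877892188484} \approx 4.2707$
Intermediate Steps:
$- \frac{398031}{- \frac{56112}{\frac{-9765 - -59707}{169672} - \frac{71709}{-232448}} - \frac{373560}{3086}} = - \frac{398031}{- \frac{56112}{\left(-9765 + 59707\right) \frac{1}{169672} - - \frac{71709}{232448}} - \frac{186780}{1543}} = - \frac{398031}{- \frac{56112}{49942 \cdot \frac{1}{169672} + \frac{71709}{232448}} - \frac{186780}{1543}} = - \frac{398031}{- \frac{56112}{\frac{24971}{84836} + \frac{71709}{232448}} - \frac{186780}{1543}} = - \frac{398031}{- \frac{56112}{\frac{2971990933}{4929989632}} - \frac{186780}{1543}} = - \frac{398031}{\left(-56112\right) \frac{4929989632}{2971990933} - \frac{186780}{1543}} = - \frac{398031}{- \frac{276631578230784}{2971990933} - \frac{186780}{1543}} = - \frac{398031}{- \frac{427397633676565452}{4585782009619}} = \left(-398031\right) \left(- \frac{4585782009619}{427397633676565452}\right) = \frac{608427799690220063}{142465877892188484}$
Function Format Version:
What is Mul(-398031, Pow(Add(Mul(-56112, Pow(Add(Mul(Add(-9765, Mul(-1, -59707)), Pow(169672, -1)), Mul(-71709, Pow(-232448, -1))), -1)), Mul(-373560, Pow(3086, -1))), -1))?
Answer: Rational(608427799690220063, 142465877892188484) ≈ 4.2707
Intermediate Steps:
Mul(-398031, Pow(Add(Mul(-56112, Pow(Add(Mul(Add(-9765, Mul(-1, -59707)), Pow(169672, -1)), Mul(-71709, Pow(-232448, -1))), -1)), Mul(-373560, Pow(3086, -1))), -1)) = Mul(-398031, Pow(Add(Mul(-56112, Pow(Add(Mul(Add(-9765, 59707), Rational(1, 169672)), Mul(-71709, Rational(-1, 232448))), -1)), Mul(-373560, Rational(1, 3086))), -1)) = Mul(-398031, Pow(Add(Mul(-56112, Pow(Add(Mul(49942, Rational(1, 169672)), Rational(71709, 232448)), -1)), Rational(-186780, 1543)), -1)) = Mul(-398031, Pow(Add(Mul(-56112, Pow(Add(Rational(24971, 84836), Rational(71709, 232448)), -1)), Rational(-186780, 1543)), -1)) = Mul(-398031, Pow(Add(Mul(-56112, Pow(Rational(2971990933, 4929989632), -1)), Rational(-186780, 1543)), -1)) = Mul(-398031, Pow(Add(Mul(-56112, Rational(4929989632, 2971990933)), Rational(-186780, 1543)), -1)) = Mul(-398031, Pow(Add(Rational(-276631578230784, 2971990933), Rational(-186780, 1543)), -1)) = Mul(-398031, Pow(Rational(-427397633676565452, 4585782009619), -1)) = Mul(-398031, Rational(-4585782009619, 427397633676565452)) = Rational(608427799690220063, 142465877892188484)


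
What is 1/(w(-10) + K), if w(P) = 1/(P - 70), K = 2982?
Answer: 80/238559 ≈ 0.00033535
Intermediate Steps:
w(P) = 1/(-70 + P)
1/(w(-10) + K) = 1/(1/(-70 - 10) + 2982) = 1/(1/(-80) + 2982) = 1/(-1/80 + 2982) = 1/(238559/80) = 80/238559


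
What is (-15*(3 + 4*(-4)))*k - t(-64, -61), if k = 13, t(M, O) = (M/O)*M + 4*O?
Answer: 173615/61 ≈ 2846.1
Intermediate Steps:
t(M, O) = 4*O + M**2/O (t(M, O) = M**2/O + 4*O = 4*O + M**2/O)
(-15*(3 + 4*(-4)))*k - t(-64, -61) = -15*(3 + 4*(-4))*13 - (4*(-61) + (-64)**2/(-61)) = -15*(3 - 16)*13 - (-244 + 4096*(-1/61)) = -15*(-13)*13 - (-244 - 4096/61) = 195*13 - 1*(-18980/61) = 2535 + 18980/61 = 173615/61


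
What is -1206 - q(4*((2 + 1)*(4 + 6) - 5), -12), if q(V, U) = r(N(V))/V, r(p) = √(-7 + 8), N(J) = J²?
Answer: -120601/100 ≈ -1206.0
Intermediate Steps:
r(p) = 1 (r(p) = √1 = 1)
q(V, U) = 1/V
-1206 - q(4*((2 + 1)*(4 + 6) - 5), -12) = -1206 - 1/(4*((2 + 1)*(4 + 6) - 5)) = -1206 - 1/(4*(3*10 - 5)) = -1206 - 1/(4*(30 - 5)) = -1206 - 1/(4*25) = -1206 - 1/100 = -120601/100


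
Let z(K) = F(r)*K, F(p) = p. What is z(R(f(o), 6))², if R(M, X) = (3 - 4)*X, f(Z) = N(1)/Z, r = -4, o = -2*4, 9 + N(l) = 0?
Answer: 576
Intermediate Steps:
N(l) = -9 (N(l) = -9 + 0 = -9)
o = -8
f(Z) = -9/Z
R(M, X) = -X
z(K) = -4*K
z(R(f(o), 6))² = (-(-4)*6)² = (-4*(-6))² = 24² = 576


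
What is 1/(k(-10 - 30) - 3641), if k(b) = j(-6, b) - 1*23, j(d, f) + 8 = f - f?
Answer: -1/3672 ≈ -0.00027233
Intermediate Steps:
j(d, f) = -8 (j(d, f) = -8 + (f - f) = -8 + 0 = -8)
k(b) = -31 (k(b) = -8 - 1*23 = -8 - 23 = -31)
1/(k(-10 - 30) - 3641) = 1/(-31 - 3641) = 1/(-3672) = -1/3672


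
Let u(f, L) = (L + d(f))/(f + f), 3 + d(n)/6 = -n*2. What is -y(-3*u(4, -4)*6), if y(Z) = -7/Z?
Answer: 2/45 ≈ 0.044444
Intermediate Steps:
d(n) = -18 - 12*n (d(n) = -18 + 6*(-n*2) = -18 + 6*(-2*n) = -18 - 12*n)
u(f, L) = (-18 + L - 12*f)/(2*f) (u(f, L) = (L + (-18 - 12*f))/(f + f) = (-18 + L - 12*f)/((2*f)) = (-18 + L - 12*f)*(1/(2*f)) = (-18 + L - 12*f)/(2*f))
-y(-3*u(4, -4)*6) = -(-7)/(-3*(-18 - 4 - 12*4)/(2*4)*6) = -(-7)/(-3*(-18 - 4 - 48)/(2*4)*6) = -(-7)/(-3*(-70)/(2*4)*6) = -(-7)/(-3*(-35/4)*6) = -(-7)/((105/4)*6) = -(-7)/315/2 = -(-7)*2/315 = -1*(-2/45) = 2/45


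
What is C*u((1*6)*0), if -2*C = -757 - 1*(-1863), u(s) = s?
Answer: 0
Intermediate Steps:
C = -553 (C = -(-757 - 1*(-1863))/2 = -(-757 + 1863)/2 = -1/2*1106 = -553)
C*u((1*6)*0) = -553*1*6*0 = -3318*0 = -553*0 = 0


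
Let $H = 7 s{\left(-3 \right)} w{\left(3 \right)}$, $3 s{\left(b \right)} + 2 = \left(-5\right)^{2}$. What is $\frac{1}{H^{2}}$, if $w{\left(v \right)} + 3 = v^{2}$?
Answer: $\frac{1}{103684} \approx 9.6447 \cdot 10^{-6}$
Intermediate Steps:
$w{\left(v \right)} = -3 + v^{2}$
$s{\left(b \right)} = \frac{23}{3}$ ($s{\left(b \right)} = - \frac{2}{3} + \frac{\left(-5\right)^{2}}{3} = - \frac{2}{3} + \frac{1}{3} \cdot 25 = - \frac{2}{3} + \frac{25}{3} = \frac{23}{3}$)
$H = 322$ ($H = 7 \cdot \frac{23}{3} \left(-3 + 3^{2}\right) = \frac{161 \left(-3 + 9\right)}{3} = \frac{161}{3} \cdot 6 = 322$)
$\frac{1}{H^{2}} = \frac{1}{322^{2}} = \frac{1}{103684}$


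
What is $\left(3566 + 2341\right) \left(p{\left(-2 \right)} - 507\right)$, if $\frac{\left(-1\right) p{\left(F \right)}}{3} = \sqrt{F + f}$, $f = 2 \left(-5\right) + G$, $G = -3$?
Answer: $-2994849 - 17721 i \sqrt{15} \approx -2.9948 \cdot 10^{6} - 68633.0 i$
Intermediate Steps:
$f = -13$ ($f = 2 \left(-5\right) - 3 = -10 - 3 = -13$)
$p{\left(F \right)} = - 3 \sqrt{-13 + F}$ ($p{\left(F \right)} = - 3 \sqrt{F - 13} = - 3 \sqrt{-13 + F}$)
$\left(3566 + 2341\right) \left(p{\left(-2 \right)} - 507\right) = \left(3566 + 2341\right) \left(- 3 \sqrt{-13 - 2} - 507\right) = 5907 \left(- 3 \sqrt{-15} - 507\right) = 5907 \left(- 3 i \sqrt{15} - 507\right) = 5907 \left(-507 - 3 i \sqrt{15}\right) = -2994849 - 17721 i \sqrt{15}$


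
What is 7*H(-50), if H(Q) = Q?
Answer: -350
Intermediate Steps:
7*H(-50) = 7*(-50) = -350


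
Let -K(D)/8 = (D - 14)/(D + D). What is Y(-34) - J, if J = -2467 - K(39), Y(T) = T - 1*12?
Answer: 94319/39 ≈ 2418.4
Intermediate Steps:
Y(T) = -12 + T (Y(T) = T - 12 = -12 + T)
K(D) = -4*(-14 + D)/D (K(D) = -8*(D - 14)/(D + D) = -8*(-14 + D)/(2*D) = -8*(-14 + D)*1/(2*D) = -4*(-14 + D)/D)
J = -96113/39 (J = -2467 - (-4 + 56/39) = -2467 - 1*(-100/39) = -2467 + 100/39 = -96113/39 ≈ -2464.4)
Y(-34) - J = (-12 - 34) - 1*(-96113/39) = -46 + 96113/39 = 94319/39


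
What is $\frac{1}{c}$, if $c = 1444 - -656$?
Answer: $\frac{1}{2100} \approx 0.00047619$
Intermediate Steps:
$c = 2100$ ($c = 1444 + 656 = 2100$)
$\frac{1}{c} = \frac{1}{2100}$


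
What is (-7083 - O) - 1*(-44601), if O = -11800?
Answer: 49318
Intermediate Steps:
(-7083 - O) - 1*(-44601) = (-7083 - 1*(-11800)) - 1*(-44601) = (-7083 + 11800) + 44601 = 4717 + 44601 = 49318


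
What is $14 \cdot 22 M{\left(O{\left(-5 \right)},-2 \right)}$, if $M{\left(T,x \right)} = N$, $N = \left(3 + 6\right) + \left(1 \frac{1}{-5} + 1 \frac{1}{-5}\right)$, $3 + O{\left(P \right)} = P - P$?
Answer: $\frac{13244}{5} \approx 2648.8$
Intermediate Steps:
$O{\left(P \right)} = -3$ ($O{\left(P \right)} = -3 + \left(P - P\right) = -3 + 0 = -3$)
$N = \frac{43}{5}$ ($N = 9 + \left(1 \left(- \frac{1}{5}\right) + 1 \left(- \frac{1}{5}\right)\right) = 9 - \frac{2}{5} = \frac{43}{5} \approx 8.6$)
$M{\left(T,x \right)} = \frac{43}{5}$
$14 \cdot 22 M{\left(O{\left(-5 \right)},-2 \right)} = 14 \cdot 22 \cdot \frac{43}{5} = 308 \cdot \frac{43}{5} = \frac{13244}{5}$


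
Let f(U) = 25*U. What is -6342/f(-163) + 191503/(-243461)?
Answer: 763654937/992103575 ≈ 0.76973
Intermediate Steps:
-6342/f(-163) + 191503/(-243461) = -6342/(25*(-163)) + 191503/(-243461) = -6342/(-4075) + 191503*(-1/243461) = -6342*(-1/4075) - 191503/243461 = 6342/4075 - 191503/243461 = 763654937/992103575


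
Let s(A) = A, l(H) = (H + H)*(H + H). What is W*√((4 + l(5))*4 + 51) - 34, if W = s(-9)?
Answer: -34 - 9*√467 ≈ -228.49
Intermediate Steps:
l(H) = 4*H² (l(H) = (2*H)*(2*H) = 4*H²)
W = -9
W*√((4 + l(5))*4 + 51) - 34 = -9*√((4 + 4*5²)*4 + 51) - 34 = -9*√((4 + 4*25)*4 + 51) - 34 = -9*√((4 + 100)*4 + 51) - 34 = -9*√(104*4 + 51) - 34 = -9*√(416 + 51) - 34 = -9*√467 - 34 = -34 - 9*√467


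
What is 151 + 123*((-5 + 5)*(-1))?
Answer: 151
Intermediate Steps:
151 + 123*((-5 + 5)*(-1)) = 151 + 123*(0*(-1)) = 151 + 123*0 = 151 + 0 = 151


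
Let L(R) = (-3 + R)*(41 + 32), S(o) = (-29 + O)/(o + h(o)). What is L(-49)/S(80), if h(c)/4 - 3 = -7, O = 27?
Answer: 121472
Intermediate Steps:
h(c) = -16 (h(c) = 12 + 4*(-7) = 12 - 28 = -16)
S(o) = -2/(-16 + o) (S(o) = (-29 + 27)/(o - 16) = -2/(-16 + o))
L(R) = -219 + 73*R (L(R) = (-3 + R)*73 = -219 + 73*R)
L(-49)/S(80) = (-219 + 73*(-49))/((-2/(-16 + 80))) = (-219 - 3577)/((-2/64)) = -3796/((-2*1/64)) = -3796/(-1/32) = -3796*(-32) = 121472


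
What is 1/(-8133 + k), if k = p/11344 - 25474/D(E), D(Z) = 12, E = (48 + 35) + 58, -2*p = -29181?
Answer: -68064/697965497 ≈ -9.7518e-5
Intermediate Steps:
p = 29181/2 (p = -½*(-29181) = 29181/2 ≈ 14591.)
E = 141 (E = 83 + 58 = 141)
k = -144400985/68064 (k = (29181/2)/11344 - 25474/12 = (29181/2)*(1/11344) - 25474*1/12 = 29181/22688 - 12737/6 = -144400985/68064 ≈ -2121.5)
1/(-8133 + k) = 1/(-8133 - 144400985/68064) = 1/(-697965497/68064) = -68064/697965497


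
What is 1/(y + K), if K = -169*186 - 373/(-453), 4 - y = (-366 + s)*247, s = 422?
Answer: -453/20503313 ≈ -2.2094e-5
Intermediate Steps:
y = -13828 (y = 4 - (-366 + 422)*247 = 4 - 56*247 = 4 - 1*13832 = 4 - 13832 = -13828)
K = -14239229/453 (K = -31434 - 373*(-1/453) = -31434 + 373/453 = -14239229/453 ≈ -31433.)
1/(y + K) = 1/(-13828 - 14239229/453) = 1/(-20503313/453) = -453/20503313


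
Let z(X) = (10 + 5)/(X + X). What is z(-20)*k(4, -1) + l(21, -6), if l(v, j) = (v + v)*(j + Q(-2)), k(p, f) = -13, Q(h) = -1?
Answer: -2313/8 ≈ -289.13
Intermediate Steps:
l(v, j) = 2*v*(-1 + j) (l(v, j) = (v + v)*(j - 1) = (2*v)*(-1 + j) = 2*v*(-1 + j))
z(X) = 15/(2*X) (z(X) = 15/((2*X)) = 15*(1/(2*X)) = 15/(2*X))
z(-20)*k(4, -1) + l(21, -6) = ((15/2)/(-20))*(-13) + 2*21*(-1 - 6) = ((15/2)*(-1/20))*(-13) + 2*21*(-7) = -3/8*(-13) - 294 = 39/8 - 294 = -2313/8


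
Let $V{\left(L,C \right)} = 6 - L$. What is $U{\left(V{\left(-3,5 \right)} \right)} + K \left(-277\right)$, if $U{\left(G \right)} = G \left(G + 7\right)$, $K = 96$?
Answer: $-26448$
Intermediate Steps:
$U{\left(G \right)} = G \left(7 + G\right)$
$U{\left(V{\left(-3,5 \right)} \right)} + K \left(-277\right) = \left(6 - -3\right) \left(7 + \left(6 - -3\right)\right) + 96 \left(-277\right) = \left(6 + 3\right) \left(7 + \left(6 + 3\right)\right) - 26592 = 9 \left(7 + 9\right) - 26592 = 9 \cdot 16 - 26592 = 144 - 26592 = -26448$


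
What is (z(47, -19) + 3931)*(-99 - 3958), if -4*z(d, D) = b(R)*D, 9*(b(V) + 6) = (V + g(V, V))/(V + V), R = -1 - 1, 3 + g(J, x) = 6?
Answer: -2279794637/144 ≈ -1.5832e+7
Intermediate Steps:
g(J, x) = 3 (g(J, x) = -3 + 6 = 3)
R = -2
b(V) = -6 + (3 + V)/(18*V) (b(V) = -6 + ((V + 3)/(V + V))/9 = -6 + ((3 + V)/((2*V)))/9 = -6 + ((3 + V)*(1/(2*V)))/9 = -6 + ((3 + V)/(2*V))/9 = -6 + (3 + V)/(18*V))
z(d, D) = 217*D/144 (z(d, D) = -(1/18)*(3 - 107*(-2))/(-2)*D/4 = -(1/18)*(-½)*(3 + 214)*D/4 = -(1/18)*(-½)*217*D/4 = -(-217)*D/144 = 217*D/144)
(z(47, -19) + 3931)*(-99 - 3958) = ((217/144)*(-19) + 3931)*(-99 - 3958) = (-4123/144 + 3931)*(-4057) = (561941/144)*(-4057) = -2279794637/144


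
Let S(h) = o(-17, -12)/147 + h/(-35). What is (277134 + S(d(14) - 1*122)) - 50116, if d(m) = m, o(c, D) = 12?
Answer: 55620186/245 ≈ 2.2702e+5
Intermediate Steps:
S(h) = 4/49 - h/35 (S(h) = 12/147 + h/(-35) = 12*(1/147) + h*(-1/35) = 4/49 - h/35)
(277134 + S(d(14) - 1*122)) - 50116 = (277134 + (4/49 - (14 - 1*122)/35)) - 50116 = (277134 + (4/49 - (14 - 122)/35)) - 50116 = (277134 + (4/49 - 1/35*(-108))) - 50116 = (277134 + (4/49 + 108/35)) - 50116 = (277134 + 776/245) - 50116 = 67898606/245 - 50116 = 55620186/245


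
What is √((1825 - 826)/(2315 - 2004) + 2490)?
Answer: √241145979/311 ≈ 49.932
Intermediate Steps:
√((1825 - 826)/(2315 - 2004) + 2490) = √(999/311 + 2490) = √(775389/311) = √241145979/311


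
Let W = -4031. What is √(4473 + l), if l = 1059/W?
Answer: 2*√18169333431/4031 ≈ 66.879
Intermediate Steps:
l = -1059/4031 (l = 1059/(-4031) = 1059*(-1/4031) = -1059/4031 ≈ -0.26271)
√(4473 + l) = √(4473 - 1059/4031) = √(18029604/4031) = 2*√18169333431/4031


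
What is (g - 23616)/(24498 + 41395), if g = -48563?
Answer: -72179/65893 ≈ -1.0954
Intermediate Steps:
(g - 23616)/(24498 + 41395) = (-48563 - 23616)/(24498 + 41395) = -72179/65893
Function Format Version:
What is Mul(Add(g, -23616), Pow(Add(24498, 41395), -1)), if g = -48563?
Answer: Rational(-72179, 65893) ≈ -1.0954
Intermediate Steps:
Mul(Add(g, -23616), Pow(Add(24498, 41395), -1)) = Mul(Add(-48563, -23616), Pow(Add(24498, 41395), -1)) = Mul(-72179, Pow(65893, -1)) = Mul(-72179, Rational(1, 65893)) = Rational(-72179, 65893)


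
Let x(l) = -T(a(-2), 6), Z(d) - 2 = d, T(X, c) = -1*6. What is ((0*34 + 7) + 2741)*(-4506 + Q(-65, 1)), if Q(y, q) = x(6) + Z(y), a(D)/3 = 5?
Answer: -12539124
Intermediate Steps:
a(D) = 15 (a(D) = 3*5 = 15)
T(X, c) = -6
Z(d) = 2 + d
x(l) = 6 (x(l) = -1*(-6) = 6)
Q(y, q) = 8 + y (Q(y, q) = 6 + (2 + y) = 8 + y)
((0*34 + 7) + 2741)*(-4506 + Q(-65, 1)) = ((0*34 + 7) + 2741)*(-4506 + (8 - 65)) = ((0 + 7) + 2741)*(-4506 - 57) = (7 + 2741)*(-4563) = 2748*(-4563) = -12539124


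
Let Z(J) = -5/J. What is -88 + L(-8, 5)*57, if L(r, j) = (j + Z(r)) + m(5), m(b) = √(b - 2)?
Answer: 1861/8 + 57*√3 ≈ 331.35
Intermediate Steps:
m(b) = √(-2 + b)
L(r, j) = j + √3 - 5/r (L(r, j) = (j - 5/r) + √(-2 + 5) = (j - 5/r) + √3 = j + √3 - 5/r)
-88 + L(-8, 5)*57 = -88 + (5 + √3 - 5/(-8))*57 = -88 + (5 + √3 - 5*(-⅛))*57 = -88 + (5 + √3 + 5/8)*57 = -88 + (45/8 + √3)*57 = -88 + (2565/8 + 57*√3) = 1861/8 + 57*√3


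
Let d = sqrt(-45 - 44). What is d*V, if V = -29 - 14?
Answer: -43*I*sqrt(89) ≈ -405.66*I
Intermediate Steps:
V = -43
d = I*sqrt(89) (d = sqrt(-89) = I*sqrt(89) ≈ 9.434*I)
d*V = (I*sqrt(89))*(-43) = -43*I*sqrt(89)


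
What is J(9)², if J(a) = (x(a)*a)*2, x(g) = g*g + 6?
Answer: 2452356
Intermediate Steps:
x(g) = 6 + g² (x(g) = g² + 6 = 6 + g²)
J(a) = 2*a*(6 + a²) (J(a) = ((6 + a²)*a)*2 = (a*(6 + a²))*2 = 2*a*(6 + a²))
J(9)² = (2*9*(6 + 9²))² = (2*9*(6 + 81))² = (2*9*87)² = 1566² = 2452356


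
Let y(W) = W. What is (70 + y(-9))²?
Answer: 3721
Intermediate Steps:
(70 + y(-9))² = (70 - 9)² = 61² = 3721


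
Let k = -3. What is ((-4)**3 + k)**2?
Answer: 4489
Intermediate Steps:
((-4)**3 + k)**2 = ((-4)**3 - 3)**2 = (-64 - 3)**2 = (-67)**2 = 4489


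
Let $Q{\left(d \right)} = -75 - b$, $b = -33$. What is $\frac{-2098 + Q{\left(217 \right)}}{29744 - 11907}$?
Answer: $- \frac{2140}{17837} \approx -0.11998$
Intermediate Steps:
$Q{\left(d \right)} = -42$ ($Q{\left(d \right)} = -75 - -33 = -75 + 33 = -42$)
$\frac{-2098 + Q{\left(217 \right)}}{29744 - 11907} = \frac{-2098 - 42}{29744 - 11907} = - \frac{2140}{17837}$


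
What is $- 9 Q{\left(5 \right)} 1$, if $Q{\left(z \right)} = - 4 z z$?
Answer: $900$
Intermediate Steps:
$Q{\left(z \right)} = - 4 z^{2}$
$- 9 Q{\left(5 \right)} 1 = - 9 \left(- 4 \cdot 5^{2}\right) 1 = - 9 \left(\left(-4\right) 25\right) 1 = \left(-9\right) \left(-100\right) 1 = 900 \cdot 1 = 900$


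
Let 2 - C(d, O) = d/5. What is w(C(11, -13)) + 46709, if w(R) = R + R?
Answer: 233543/5 ≈ 46709.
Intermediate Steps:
C(d, O) = 2 - d/5
w(R) = 2*R
w(C(11, -13)) + 46709 = 2*(2 - ⅕*11) + 46709 = 2*(2 - 11/5) + 46709 = 2*(-⅕) + 46709 = -⅖ + 46709 = 233543/5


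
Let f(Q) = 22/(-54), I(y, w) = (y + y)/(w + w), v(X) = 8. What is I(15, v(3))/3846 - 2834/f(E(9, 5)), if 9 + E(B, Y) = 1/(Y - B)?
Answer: 784768663/112816 ≈ 6956.2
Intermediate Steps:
I(y, w) = y/w (I(y, w) = (2*y)/((2*w)) = (2*y)*(1/(2*w)) = y/w)
E(B, Y) = -9 + 1/(Y - B)
f(Q) = -11/27 (f(Q) = 22*(-1/54) = -11/27)
I(15, v(3))/3846 - 2834/f(E(9, 5)) = (15/8)/3846 - 2834/(-11/27) = (15*(⅛))*(1/3846) - 2834*(-27/11) = (15/8)*(1/3846) + 76518/11 = 5/10256 + 76518/11 = 784768663/112816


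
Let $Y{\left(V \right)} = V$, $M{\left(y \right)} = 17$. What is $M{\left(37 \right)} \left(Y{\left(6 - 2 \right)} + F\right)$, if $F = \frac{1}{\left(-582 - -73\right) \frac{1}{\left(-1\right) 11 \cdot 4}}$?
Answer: $\frac{35360}{509} \approx 69.469$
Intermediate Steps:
$F = \frac{44}{509}$ ($F = \frac{1}{\left(-582 + 73\right) \frac{1}{\left(-11\right) 4}} = \frac{1}{\left(-509\right) \frac{1}{-44}} = \frac{1}{\left(-509\right) \left(- \frac{1}{44}\right)} = \frac{1}{\frac{509}{44}} = \frac{44}{509} \approx 0.086444$)
$M{\left(37 \right)} \left(Y{\left(6 - 2 \right)} + F\right) = 17 \left(\left(6 - 2\right) + \frac{44}{509}\right) = 17 \left(4 + \frac{44}{509}\right) = 17 \cdot \frac{2080}{509} = \frac{35360}{509}$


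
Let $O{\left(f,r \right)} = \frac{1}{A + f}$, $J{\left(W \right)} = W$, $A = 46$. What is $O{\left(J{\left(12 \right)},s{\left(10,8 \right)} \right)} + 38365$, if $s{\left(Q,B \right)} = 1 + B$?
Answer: $\frac{2225171}{58} \approx 38365.0$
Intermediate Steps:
$O{\left(f,r \right)} = \frac{1}{46 + f}$
$O{\left(J{\left(12 \right)},s{\left(10,8 \right)} \right)} + 38365 = \frac{1}{46 + 12} + 38365 = \frac{1}{58} + 38365 = \frac{2225171}{58}$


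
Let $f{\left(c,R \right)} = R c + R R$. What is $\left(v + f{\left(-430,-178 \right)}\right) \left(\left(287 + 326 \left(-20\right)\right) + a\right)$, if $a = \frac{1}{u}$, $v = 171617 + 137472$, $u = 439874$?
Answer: $- \frac{1144161508239633}{439874} \approx -2.6011 \cdot 10^{9}$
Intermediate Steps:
$f{\left(c,R \right)} = R^{2} + R c$ ($f{\left(c,R \right)} = R c + R^{2} = R^{2} + R c$)
$v = 309089$
$a = \frac{1}{439874} \approx 2.2734 \cdot 10^{-6}$
$\left(v + f{\left(-430,-178 \right)}\right) \left(\left(287 + 326 \left(-20\right)\right) + a\right) = \left(309089 - 178 \left(-178 - 430\right)\right) \left(\left(287 + 326 \left(-20\right)\right) + \frac{1}{439874}\right) = \left(309089 - -108224\right) \left(\left(287 - 6520\right) + \frac{1}{439874}\right) = \left(309089 + 108224\right) \left(-6233 + \frac{1}{439874}\right) = 417313 \left(- \frac{2741734641}{439874}\right) = - \frac{1144161508239633}{439874}$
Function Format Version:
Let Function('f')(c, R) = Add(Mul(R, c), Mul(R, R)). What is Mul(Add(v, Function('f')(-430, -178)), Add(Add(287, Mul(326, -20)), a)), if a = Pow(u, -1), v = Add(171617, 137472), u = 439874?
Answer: Rational(-1144161508239633, 439874) ≈ -2.6011e+9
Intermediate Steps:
Function('f')(c, R) = Add(Pow(R, 2), Mul(R, c)) (Function('f')(c, R) = Add(Mul(R, c), Pow(R, 2)) = Add(Pow(R, 2), Mul(R, c)))
v = 309089
a = Rational(1, 439874) (a = Pow(439874, -1) = Rational(1, 439874) ≈ 2.2734e-6)
Mul(Add(v, Function('f')(-430, -178)), Add(Add(287, Mul(326, -20)), a)) = Mul(Add(309089, Mul(-178, Add(-178, -430))), Add(Add(287, Mul(326, -20)), Rational(1, 439874))) = Mul(Add(309089, Mul(-178, -608)), Add(Add(287, -6520), Rational(1, 439874))) = Mul(Add(309089, 108224), Add(-6233, Rational(1, 439874))) = Mul(417313, Rational(-2741734641, 439874)) = Rational(-1144161508239633, 439874)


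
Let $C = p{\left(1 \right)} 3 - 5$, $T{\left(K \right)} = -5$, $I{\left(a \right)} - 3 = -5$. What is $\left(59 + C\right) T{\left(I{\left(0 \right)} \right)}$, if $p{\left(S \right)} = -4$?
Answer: $-210$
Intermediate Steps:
$I{\left(a \right)} = -2$ ($I{\left(a \right)} = 3 - 5 = -2$)
$C = -17$ ($C = \left(-4\right) 3 - 5 = -12 - 5 = -17$)
$\left(59 + C\right) T{\left(I{\left(0 \right)} \right)} = \left(59 - 17\right) \left(-5\right) = 42 \left(-5\right) = -210$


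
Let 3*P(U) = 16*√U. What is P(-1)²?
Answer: -256/9 ≈ -28.444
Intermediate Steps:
P(U) = 16*√U/3 (P(U) = (16*√U)/3 = 16*√U/3)
P(-1)² = (16*√(-1)/3)² = (16*I/3)² = -256/9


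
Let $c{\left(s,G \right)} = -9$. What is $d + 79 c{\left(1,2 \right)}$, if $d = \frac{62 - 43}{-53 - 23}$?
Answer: $- \frac{2845}{4} \approx -711.25$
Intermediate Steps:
$d = - \frac{1}{4}$ ($d = \frac{19}{-76} = 19 \left(- \frac{1}{76}\right) = - \frac{1}{4} \approx -0.25$)
$d + 79 c{\left(1,2 \right)} = - \frac{1}{4} + 79 \left(-9\right) = - \frac{1}{4} - 711 = - \frac{2845}{4}$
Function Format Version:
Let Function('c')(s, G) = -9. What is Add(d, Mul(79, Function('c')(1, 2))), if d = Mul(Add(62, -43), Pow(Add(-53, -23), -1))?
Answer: Rational(-2845, 4) ≈ -711.25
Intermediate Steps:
d = Rational(-1, 4) (d = Mul(19, Pow(-76, -1)) = Mul(19, Rational(-1, 76)) = Rational(-1, 4) ≈ -0.25000)
Add(d, Mul(79, Function('c')(1, 2))) = Add(Rational(-1, 4), Mul(79, -9)) = Add(Rational(-1, 4), -711) = Rational(-2845, 4)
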